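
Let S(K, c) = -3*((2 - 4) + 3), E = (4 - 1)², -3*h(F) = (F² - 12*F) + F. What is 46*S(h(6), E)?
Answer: -138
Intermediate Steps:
h(F) = -F²/3 + 11*F/3 (h(F) = -((F² - 12*F) + F)/3 = -(F² - 11*F)/3 = -F²/3 + 11*F/3)
E = 9 (E = 3² = 9)
S(K, c) = -3 (S(K, c) = -3*(-2 + 3) = -3*1 = -3)
46*S(h(6), E) = 46*(-3) = -138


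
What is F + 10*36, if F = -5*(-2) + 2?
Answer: 372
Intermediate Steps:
F = 12 (F = 10 + 2 = 12)
F + 10*36 = 12 + 10*36 = 12 + 360 = 372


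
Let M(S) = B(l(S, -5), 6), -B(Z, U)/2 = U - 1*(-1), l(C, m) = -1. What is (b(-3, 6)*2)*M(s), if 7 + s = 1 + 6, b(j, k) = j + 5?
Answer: -56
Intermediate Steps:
b(j, k) = 5 + j
B(Z, U) = -2 - 2*U (B(Z, U) = -2*(U - 1*(-1)) = -2*(U + 1) = -2*(1 + U) = -2 - 2*U)
s = 0 (s = -7 + (1 + 6) = -7 + 7 = 0)
M(S) = -14 (M(S) = -2 - 2*6 = -2 - 12 = -14)
(b(-3, 6)*2)*M(s) = ((5 - 3)*2)*(-14) = (2*2)*(-14) = 4*(-14) = -56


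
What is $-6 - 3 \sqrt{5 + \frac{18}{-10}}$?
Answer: $-6 - \frac{12 \sqrt{5}}{5} \approx -11.367$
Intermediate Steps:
$-6 - 3 \sqrt{5 + \frac{18}{-10}} = -6 - 3 \sqrt{5 + 18 \left(- \frac{1}{10}\right)} = -6 - 3 \sqrt{5 - \frac{9}{5}} = -6 - 3 \sqrt{\frac{16}{5}} = -6 - 3 \frac{4 \sqrt{5}}{5} = -6 - \frac{12 \sqrt{5}}{5}$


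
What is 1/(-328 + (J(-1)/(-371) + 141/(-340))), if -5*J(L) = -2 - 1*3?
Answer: -126140/41426571 ≈ -0.0030449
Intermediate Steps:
J(L) = 1 (J(L) = -(-2 - 1*3)/5 = -(-2 - 3)/5 = -1/5*(-5) = 1)
1/(-328 + (J(-1)/(-371) + 141/(-340))) = 1/(-328 + (1/(-371) + 141/(-340))) = 1/(-328 + (1*(-1/371) + 141*(-1/340))) = 1/(-328 + (-1/371 - 141/340)) = 1/(-328 - 52651/126140) = 1/(-41426571/126140) = -126140/41426571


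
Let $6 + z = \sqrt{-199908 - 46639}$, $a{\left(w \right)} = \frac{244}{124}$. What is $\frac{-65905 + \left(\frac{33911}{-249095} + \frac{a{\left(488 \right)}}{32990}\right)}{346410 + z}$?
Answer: $- \frac{581582297662286326218}{3056861121332952706465} + \frac{3357826685963709 i \sqrt{246547}}{6113722242665905412930} \approx -0.19025 + 0.00027271 i$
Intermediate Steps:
$a{\left(w \right)} = \frac{61}{31}$ ($a{\left(w \right)} = 244 \cdot \frac{1}{124} = \frac{61}{31}$)
$z = -6 + i \sqrt{246547}$ ($z = -6 + \sqrt{-199908 - 46639} = -6 + \sqrt{-246547} = -6 + i \sqrt{246547} \approx -6.0 + 496.54 i$)
$\frac{-65905 + \left(\frac{33911}{-249095} + \frac{a{\left(488 \right)}}{32990}\right)}{346410 + z} = \frac{-65905 + \left(\frac{33911}{-249095} + \frac{61}{31 \cdot 32990}\right)}{346410 - \left(6 - i \sqrt{246547}\right)} = \frac{-65905 + \left(33911 \left(- \frac{1}{249095}\right) + \frac{61}{31} \cdot \frac{1}{32990}\right)}{346404 + i \sqrt{246547}} = \frac{-65905 + \left(- \frac{33911}{249095} + \frac{61}{1022690}\right)}{346404 + i \sqrt{246547}} = \frac{-65905 - \frac{6933049159}{50949393110}}{346404 + i \sqrt{246547}} = - \frac{3357826685963709}{50949393110 \left(346404 + i \sqrt{246547}\right)}$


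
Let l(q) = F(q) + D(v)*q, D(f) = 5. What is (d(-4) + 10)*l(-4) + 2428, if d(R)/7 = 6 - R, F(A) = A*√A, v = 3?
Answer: 828 - 640*I ≈ 828.0 - 640.0*I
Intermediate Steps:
F(A) = A^(3/2)
d(R) = 42 - 7*R (d(R) = 7*(6 - R) = 42 - 7*R)
l(q) = q^(3/2) + 5*q
(d(-4) + 10)*l(-4) + 2428 = ((42 - 7*(-4)) + 10)*((-4)^(3/2) + 5*(-4)) + 2428 = ((42 + 28) + 10)*(-8*I - 20) + 2428 = (70 + 10)*(-20 - 8*I) + 2428 = 80*(-20 - 8*I) + 2428 = (-1600 - 640*I) + 2428 = 828 - 640*I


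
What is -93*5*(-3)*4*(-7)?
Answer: -39060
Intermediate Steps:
-93*5*(-3)*4*(-7) = -(-1395)*4*(-7) = -93*(-60)*(-7) = 5580*(-7) = -39060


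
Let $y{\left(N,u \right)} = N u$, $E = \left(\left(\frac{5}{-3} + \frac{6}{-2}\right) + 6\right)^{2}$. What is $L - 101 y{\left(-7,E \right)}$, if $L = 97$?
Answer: $\frac{12185}{9} \approx 1353.9$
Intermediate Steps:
$E = \frac{16}{9}$ ($E = \left(\left(5 \left(- \frac{1}{3}\right) + 6 \left(- \frac{1}{2}\right)\right) + 6\right)^{2} = \left(\left(- \frac{5}{3} - 3\right) + 6\right)^{2} = \left(- \frac{14}{3} + 6\right)^{2} = \left(\frac{4}{3}\right)^{2} = \frac{16}{9} \approx 1.7778$)
$L - 101 y{\left(-7,E \right)} = 97 - 101 \left(\left(-7\right) \frac{16}{9}\right) = 97 - - \frac{11312}{9} = 97 + \frac{11312}{9} = \frac{12185}{9}$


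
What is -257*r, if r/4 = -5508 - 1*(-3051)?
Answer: 2525796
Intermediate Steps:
r = -9828 (r = 4*(-5508 - 1*(-3051)) = 4*(-5508 + 3051) = 4*(-2457) = -9828)
-257*r = -257*(-9828) = 2525796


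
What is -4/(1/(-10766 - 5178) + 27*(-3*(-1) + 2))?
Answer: -63776/2152439 ≈ -0.029630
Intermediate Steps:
-4/(1/(-10766 - 5178) + 27*(-3*(-1) + 2)) = -4/(1/(-15944) + 27*(3 + 2)) = -4/(-1/15944 + 27*5) = -4/(-1/15944 + 135) = -4/2152439/15944 = -4*15944/2152439 = -63776/2152439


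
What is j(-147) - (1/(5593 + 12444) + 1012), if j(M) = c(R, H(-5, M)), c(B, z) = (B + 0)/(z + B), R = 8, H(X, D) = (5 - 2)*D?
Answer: -7903885981/7810021 ≈ -1012.0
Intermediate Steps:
H(X, D) = 3*D
c(B, z) = B/(B + z)
j(M) = 8/(8 + 3*M)
j(-147) - (1/(5593 + 12444) + 1012) = 8/(8 + 3*(-147)) - (1/(5593 + 12444) + 1012) = 8/(8 - 441) - (1/18037 + 1012) = 8/(-433) - (1/18037 + 1012) = 8*(-1/433) - 1*18253445/18037 = -8/433 - 18253445/18037 = -7903885981/7810021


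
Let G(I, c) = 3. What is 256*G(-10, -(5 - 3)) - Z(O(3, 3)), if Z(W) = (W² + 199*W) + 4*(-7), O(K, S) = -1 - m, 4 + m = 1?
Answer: 394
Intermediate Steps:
m = -3 (m = -4 + 1 = -3)
O(K, S) = 2 (O(K, S) = -1 - 1*(-3) = -1 + 3 = 2)
Z(W) = -28 + W² + 199*W (Z(W) = (W² + 199*W) - 28 = -28 + W² + 199*W)
256*G(-10, -(5 - 3)) - Z(O(3, 3)) = 256*3 - (-28 + 2² + 199*2) = 768 - (-28 + 4 + 398) = 768 - 1*374 = 768 - 374 = 394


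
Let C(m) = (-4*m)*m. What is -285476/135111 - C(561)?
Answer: 5865130712/4659 ≈ 1.2589e+6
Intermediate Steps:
C(m) = -4*m**2
-285476/135111 - C(561) = -285476/135111 - (-4)*561**2 = -285476*1/135111 - (-4)*314721 = -9844/4659 - 1*(-1258884) = -9844/4659 + 1258884 = 5865130712/4659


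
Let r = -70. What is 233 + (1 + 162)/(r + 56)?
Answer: 3099/14 ≈ 221.36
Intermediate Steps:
233 + (1 + 162)/(r + 56) = 233 + (1 + 162)/(-70 + 56) = 233 + 163/(-14) = 233 + 163*(-1/14) = 233 - 163/14 = 3099/14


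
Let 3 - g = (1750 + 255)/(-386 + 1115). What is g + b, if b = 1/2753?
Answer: 501775/2006937 ≈ 0.25002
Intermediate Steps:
b = 1/2753 ≈ 0.00036324
g = 182/729 (g = 3 - (1750 + 255)/(-386 + 1115) = 3 - 2005/729 = 182/729 ≈ 0.24966)
g + b = 182/729 + 1/2753 = 501775/2006937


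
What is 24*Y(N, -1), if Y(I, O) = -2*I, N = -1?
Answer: 48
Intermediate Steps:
24*Y(N, -1) = 24*(-2*(-1)) = 24*2 = 48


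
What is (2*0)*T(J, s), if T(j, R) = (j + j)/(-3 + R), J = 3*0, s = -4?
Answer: 0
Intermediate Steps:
J = 0
T(j, R) = 2*j/(-3 + R) (T(j, R) = (2*j)/(-3 + R) = 2*j/(-3 + R))
(2*0)*T(J, s) = (2*0)*(2*0/(-3 - 4)) = 0*(2*0/(-7)) = 0*(2*0*(-⅐)) = 0*0 = 0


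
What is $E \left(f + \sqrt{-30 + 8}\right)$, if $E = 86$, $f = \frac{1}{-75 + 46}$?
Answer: $- \frac{86}{29} + 86 i \sqrt{22} \approx -2.9655 + 403.38 i$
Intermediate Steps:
$f = - \frac{1}{29}$ ($f = \frac{1}{-29} = - \frac{1}{29} \approx -0.034483$)
$E \left(f + \sqrt{-30 + 8}\right) = 86 \left(- \frac{1}{29} + \sqrt{-30 + 8}\right) = 86 \left(- \frac{1}{29} + \sqrt{-22}\right) = 86 \left(- \frac{1}{29} + i \sqrt{22}\right) = - \frac{86}{29} + 86 i \sqrt{22}$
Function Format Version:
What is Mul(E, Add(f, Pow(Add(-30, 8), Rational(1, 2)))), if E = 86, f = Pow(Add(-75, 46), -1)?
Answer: Add(Rational(-86, 29), Mul(86, I, Pow(22, Rational(1, 2)))) ≈ Add(-2.9655, Mul(403.38, I))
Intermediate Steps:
f = Rational(-1, 29) (f = Pow(-29, -1) = Rational(-1, 29) ≈ -0.034483)
Mul(E, Add(f, Pow(Add(-30, 8), Rational(1, 2)))) = Mul(86, Add(Rational(-1, 29), Pow(Add(-30, 8), Rational(1, 2)))) = Mul(86, Add(Rational(-1, 29), Pow(-22, Rational(1, 2)))) = Mul(86, Add(Rational(-1, 29), Mul(I, Pow(22, Rational(1, 2))))) = Add(Rational(-86, 29), Mul(86, I, Pow(22, Rational(1, 2))))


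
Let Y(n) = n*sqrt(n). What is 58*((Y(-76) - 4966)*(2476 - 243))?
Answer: -643166524 - 19686128*I*sqrt(19) ≈ -6.4317e+8 - 8.581e+7*I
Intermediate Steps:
Y(n) = n**(3/2)
58*((Y(-76) - 4966)*(2476 - 243)) = 58*(((-76)**(3/2) - 4966)*(2476 - 243)) = 58*((-152*I*sqrt(19) - 4966)*2233) = 58*((-4966 - 152*I*sqrt(19))*2233) = 58*(-11089078 - 339416*I*sqrt(19)) = -643166524 - 19686128*I*sqrt(19)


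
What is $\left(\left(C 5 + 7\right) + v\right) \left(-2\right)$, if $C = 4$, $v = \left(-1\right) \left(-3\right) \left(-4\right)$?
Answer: $-30$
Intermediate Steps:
$v = -12$ ($v = 3 \left(-4\right) = -12$)
$\left(\left(C 5 + 7\right) + v\right) \left(-2\right) = \left(\left(4 \cdot 5 + 7\right) - 12\right) \left(-2\right) = \left(\left(20 + 7\right) - 12\right) \left(-2\right) = \left(27 - 12\right) \left(-2\right) = 15 \left(-2\right) = -30$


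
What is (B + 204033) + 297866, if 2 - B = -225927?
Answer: 727828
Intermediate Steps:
B = 225929 (B = 2 - 1*(-225927) = 2 + 225927 = 225929)
(B + 204033) + 297866 = (225929 + 204033) + 297866 = 429962 + 297866 = 727828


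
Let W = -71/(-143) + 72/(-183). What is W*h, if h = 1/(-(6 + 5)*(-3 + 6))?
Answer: -899/287859 ≈ -0.0031231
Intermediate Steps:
W = 899/8723 (W = -71*(-1/143) + 72*(-1/183) = 71/143 - 24/61 = 899/8723 ≈ 0.10306)
h = -1/33 (h = 1/(-11*3) = 1/(-1*33) = 1/(-33) = -1/33 ≈ -0.030303)
W*h = (899/8723)*(-1/33) = -899/287859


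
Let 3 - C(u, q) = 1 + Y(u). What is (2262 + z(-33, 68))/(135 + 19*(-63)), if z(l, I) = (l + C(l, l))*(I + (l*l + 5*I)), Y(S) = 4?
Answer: 16711/354 ≈ 47.206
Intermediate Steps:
C(u, q) = -2 (C(u, q) = 3 - (1 + 4) = 3 - 1*5 = 3 - 5 = -2)
z(l, I) = (-2 + l)*(l² + 6*I) (z(l, I) = (l - 2)*(I + (l*l + 5*I)) = (-2 + l)*(I + (l² + 5*I)) = (-2 + l)*(l² + 6*I))
(2262 + z(-33, 68))/(135 + 19*(-63)) = (2262 + ((-33)³ - 12*68 - 2*(-33)² + 6*68*(-33)))/(135 + 19*(-63)) = (2262 + (-35937 - 816 - 2*1089 - 13464))/(135 - 1197) = (2262 + (-35937 - 816 - 2178 - 13464))/(-1062) = (2262 - 52395)*(-1/1062) = -50133*(-1/1062) = 16711/354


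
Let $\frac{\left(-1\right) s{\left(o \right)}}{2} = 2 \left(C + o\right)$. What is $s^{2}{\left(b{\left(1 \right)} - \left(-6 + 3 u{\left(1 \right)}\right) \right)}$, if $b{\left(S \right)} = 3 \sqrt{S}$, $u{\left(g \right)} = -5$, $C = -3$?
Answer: $7056$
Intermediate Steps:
$s{\left(o \right)} = 12 - 4 o$ ($s{\left(o \right)} = - 2 \cdot 2 \left(-3 + o\right) = - 2 \left(-6 + 2 o\right) = 12 - 4 o$)
$s^{2}{\left(b{\left(1 \right)} - \left(-6 + 3 u{\left(1 \right)}\right) \right)} = \left(12 - 4 \left(3 \sqrt{1} + \left(\left(5 - -13\right) + 3\right)\right)\right)^{2} = \left(12 - 4 \left(3 \cdot 1 + \left(\left(5 + \left(-2 + 15\right)\right) + 3\right)\right)\right)^{2} = \left(12 - 4 \left(3 + \left(\left(5 + 13\right) + 3\right)\right)\right)^{2} = \left(12 - 4 \left(3 + \left(18 + 3\right)\right)\right)^{2} = \left(12 - 4 \left(3 + 21\right)\right)^{2} = \left(12 - 96\right)^{2} = \left(-84\right)^{2} = 7056$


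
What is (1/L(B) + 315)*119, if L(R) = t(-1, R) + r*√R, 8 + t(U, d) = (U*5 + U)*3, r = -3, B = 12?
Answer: 10644193/284 + 357*√3/284 ≈ 37482.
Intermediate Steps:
t(U, d) = -8 + 18*U (t(U, d) = -8 + (U*5 + U)*3 = -8 + (5*U + U)*3 = -8 + (6*U)*3 = -8 + 18*U)
L(R) = -26 - 3*√R (L(R) = (-8 + 18*(-1)) - 3*√R = (-8 - 18) - 3*√R = -26 - 3*√R)
(1/L(B) + 315)*119 = (1/(-26 - 6*√3) + 315)*119 = (315 + 1/(-26 - 6*√3))*119 = 37485 + 119/(-26 - 6*√3)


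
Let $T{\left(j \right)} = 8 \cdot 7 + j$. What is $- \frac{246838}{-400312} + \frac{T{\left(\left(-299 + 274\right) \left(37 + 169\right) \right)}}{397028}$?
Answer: $\frac{11995301017}{19866884092} \approx 0.60378$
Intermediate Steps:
$T{\left(j \right)} = 56 + j$
$- \frac{246838}{-400312} + \frac{T{\left(\left(-299 + 274\right) \left(37 + 169\right) \right)}}{397028} = - \frac{246838}{-400312} + \frac{56 + \left(-299 + 274\right) \left(37 + 169\right)}{397028} = \left(-246838\right) \left(- \frac{1}{400312}\right) + \left(56 - 5150\right) \frac{1}{397028} = \frac{123419}{200156} + \left(56 - 5150\right) \frac{1}{397028} = \frac{123419}{200156} - \frac{2547}{198514} = \frac{11995301017}{19866884092}$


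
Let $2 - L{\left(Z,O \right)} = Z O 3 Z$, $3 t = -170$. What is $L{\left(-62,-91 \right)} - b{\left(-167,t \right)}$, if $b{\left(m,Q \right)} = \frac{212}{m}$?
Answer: $\frac{175252350}{167} \approx 1.0494 \cdot 10^{6}$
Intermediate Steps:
$t = - \frac{170}{3}$ ($t = \frac{1}{3} \left(-170\right) = - \frac{170}{3} \approx -56.667$)
$L{\left(Z,O \right)} = 2 - 3 O Z^{2}$ ($L{\left(Z,O \right)} = 2 - Z O 3 Z = 2 - O Z 3 Z = 2 - 3 O Z^{2}$)
$L{\left(-62,-91 \right)} - b{\left(-167,t \right)} = \left(2 - - 273 \left(-62\right)^{2}\right) - \frac{212}{-167} = \left(2 - \left(-273\right) 3844\right) - 212 \left(- \frac{1}{167}\right) = \left(2 + 1049412\right) - - \frac{212}{167} = 1049414 + \frac{212}{167} = \frac{175252350}{167}$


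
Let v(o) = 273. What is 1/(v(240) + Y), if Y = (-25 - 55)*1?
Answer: 1/193 ≈ 0.0051813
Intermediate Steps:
Y = -80 (Y = -80*1 = -80)
1/(v(240) + Y) = 1/(273 - 80) = 1/193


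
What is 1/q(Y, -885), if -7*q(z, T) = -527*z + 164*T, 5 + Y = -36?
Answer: 7/123533 ≈ 5.6665e-5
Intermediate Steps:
Y = -41 (Y = -5 - 36 = -41)
q(z, T) = -164*T/7 + 527*z/7 (q(z, T) = -(-527*z + 164*T)/7 = -164*T/7 + 527*z/7)
1/q(Y, -885) = 1/(-164/7*(-885) + (527/7)*(-41)) = 1/(145140/7 - 21607/7) = 1/(123533/7) = 7/123533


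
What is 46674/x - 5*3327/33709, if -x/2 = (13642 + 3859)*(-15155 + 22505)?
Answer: -713528603061/1445355962050 ≈ -0.49367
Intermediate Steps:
x = -257264700 (x = -2*(13642 + 3859)*(-15155 + 22505) = -35002*7350 = -2*128632350 = -257264700)
46674/x - 5*3327/33709 = 46674/(-257264700) - 5*3327/33709 = 46674*(-1/257264700) - 16635*1/33709 = -7779/42877450 - 16635/33709 = -713528603061/1445355962050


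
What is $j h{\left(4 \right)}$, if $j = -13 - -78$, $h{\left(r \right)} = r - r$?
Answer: $0$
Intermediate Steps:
$h{\left(r \right)} = 0$
$j = 65$ ($j = -13 + 78 = 65$)
$j h{\left(4 \right)} = 65 \cdot 0 = 0$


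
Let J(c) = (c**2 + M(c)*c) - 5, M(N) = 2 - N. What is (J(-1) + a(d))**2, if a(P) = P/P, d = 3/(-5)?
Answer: 36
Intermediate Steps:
d = -3/5 (d = 3*(-1/5) = -3/5 ≈ -0.60000)
a(P) = 1
J(c) = -5 + c**2 + c*(2 - c) (J(c) = (c**2 + (2 - c)*c) - 5 = (c**2 + c*(2 - c)) - 5 = -5 + c**2 + c*(2 - c))
(J(-1) + a(d))**2 = ((-5 + 2*(-1)) + 1)**2 = ((-5 - 2) + 1)**2 = (-7 + 1)**2 = (-6)**2 = 36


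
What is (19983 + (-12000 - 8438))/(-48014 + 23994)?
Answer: 91/4804 ≈ 0.018943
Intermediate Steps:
(19983 + (-12000 - 8438))/(-48014 + 23994) = (19983 - 20438)/(-24020) = -455*(-1/24020) = 91/4804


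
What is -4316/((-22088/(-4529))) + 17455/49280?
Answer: -2188406127/2473856 ≈ -884.61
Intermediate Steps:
-4316/((-22088/(-4529))) + 17455/49280 = -4316/((-22088*(-1/4529))) + 17455*(1/49280) = -4316/22088/4529 + 3491/9856 = -4316*4529/22088 + 3491/9856 = -4886791/5522 + 3491/9856 = -2188406127/2473856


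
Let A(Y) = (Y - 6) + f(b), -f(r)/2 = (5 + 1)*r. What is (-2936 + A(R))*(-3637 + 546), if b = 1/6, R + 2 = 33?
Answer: 9004083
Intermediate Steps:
R = 31 (R = -2 + 33 = 31)
b = 1/6 ≈ 0.16667
f(r) = -12*r (f(r) = -2*(5 + 1)*r = -12*r)
A(Y) = -8 + Y (A(Y) = (Y - 6) - 12*1/6 = (-6 + Y) - 2 = -8 + Y)
(-2936 + A(R))*(-3637 + 546) = (-2936 + (-8 + 31))*(-3637 + 546) = (-2936 + 23)*(-3091) = -2913*(-3091) = 9004083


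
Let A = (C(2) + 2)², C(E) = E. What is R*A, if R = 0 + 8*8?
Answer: 1024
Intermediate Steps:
R = 64 (R = 0 + 64 = 64)
A = 16 (A = (2 + 2)² = 4² = 16)
R*A = 64*16 = 1024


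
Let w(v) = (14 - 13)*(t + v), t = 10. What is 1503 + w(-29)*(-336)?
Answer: 7887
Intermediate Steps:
w(v) = 10 + v (w(v) = (14 - 13)*(10 + v) = 1*(10 + v) = 10 + v)
1503 + w(-29)*(-336) = 1503 + (10 - 29)*(-336) = 1503 - 19*(-336) = 1503 + 6384 = 7887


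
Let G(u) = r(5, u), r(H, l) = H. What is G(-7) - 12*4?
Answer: -43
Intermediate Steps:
G(u) = 5
G(-7) - 12*4 = 5 - 12*4 = 5 - 48 = -43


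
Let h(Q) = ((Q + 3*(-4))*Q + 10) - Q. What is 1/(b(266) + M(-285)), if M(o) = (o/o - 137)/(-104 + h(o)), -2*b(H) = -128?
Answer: 21209/1357342 ≈ 0.015625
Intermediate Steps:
b(H) = 64 (b(H) = -1/2*(-128) = 64)
h(Q) = 10 - Q + Q*(-12 + Q) (h(Q) = ((Q - 12)*Q + 10) - Q = ((-12 + Q)*Q + 10) - Q = (Q*(-12 + Q) + 10) - Q = (10 + Q*(-12 + Q)) - Q = 10 - Q + Q*(-12 + Q))
M(o) = -136/(-94 + o**2 - 13*o) (M(o) = (o/o - 137)/(-104 + (10 + o**2 - 13*o)) = (1 - 137)/(-94 + o**2 - 13*o) = -136/(-94 + o**2 - 13*o))
1/(b(266) + M(-285)) = 1/(64 + 136/(94 - 1*(-285)**2 + 13*(-285))) = 1/(64 + 136/(94 - 1*81225 - 3705)) = 1/(64 + 136/(94 - 81225 - 3705)) = 1/(64 + 136/(-84836)) = 1/(64 + 136*(-1/84836)) = 1/(64 - 34/21209) = 1/(1357342/21209) = 21209/1357342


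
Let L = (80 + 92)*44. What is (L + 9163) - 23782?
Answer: -7051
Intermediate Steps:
L = 7568 (L = 172*44 = 7568)
(L + 9163) - 23782 = (7568 + 9163) - 23782 = 16731 - 23782 = -7051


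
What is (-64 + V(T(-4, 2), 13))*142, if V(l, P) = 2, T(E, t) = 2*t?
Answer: -8804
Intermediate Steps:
(-64 + V(T(-4, 2), 13))*142 = (-64 + 2)*142 = -62*142 = -8804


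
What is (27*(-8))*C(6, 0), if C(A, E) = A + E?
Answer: -1296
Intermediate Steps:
(27*(-8))*C(6, 0) = (27*(-8))*(6 + 0) = -216*6 = -1296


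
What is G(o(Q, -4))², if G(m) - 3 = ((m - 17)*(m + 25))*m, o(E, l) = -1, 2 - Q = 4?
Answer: 189225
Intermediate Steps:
Q = -2 (Q = 2 - 1*4 = 2 - 4 = -2)
G(m) = 3 + m*(-17 + m)*(25 + m) (G(m) = 3 + ((m - 17)*(m + 25))*m = 3 + ((-17 + m)*(25 + m))*m = 3 + m*(-17 + m)*(25 + m))
G(o(Q, -4))² = (3 + (-1)³ - 425*(-1) + 8*(-1)²)² = (3 - 1 + 425 + 8*1)² = (3 - 1 + 425 + 8)² = 435² = 189225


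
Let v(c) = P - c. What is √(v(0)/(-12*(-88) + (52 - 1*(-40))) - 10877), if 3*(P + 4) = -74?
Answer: I*√32253468114/1722 ≈ 104.29*I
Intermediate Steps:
P = -86/3 (P = -4 + (⅓)*(-74) = -4 - 74/3 = -86/3 ≈ -28.667)
v(c) = -86/3 - c
√(v(0)/(-12*(-88) + (52 - 1*(-40))) - 10877) = √((-86/3 - 1*0)/(-12*(-88) + (52 - 1*(-40))) - 10877) = √((-86/3 + 0)/(1056 + (52 + 40)) - 10877) = √(-86/(3*(1056 + 92)) - 10877) = √(-86/3/1148 - 10877) = √(-86/3*1/1148 - 10877) = √(-43/1722 - 10877) = √(-18730237/1722) = I*√32253468114/1722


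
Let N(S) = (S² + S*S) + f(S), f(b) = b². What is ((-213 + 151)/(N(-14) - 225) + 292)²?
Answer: 11222012356/131769 ≈ 85164.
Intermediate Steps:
N(S) = 3*S² (N(S) = (S² + S*S) + S² = (S² + S²) + S² = 2*S² + S² = 3*S²)
((-213 + 151)/(N(-14) - 225) + 292)² = ((-213 + 151)/(3*(-14)² - 225) + 292)² = (-62/(3*196 - 225) + 292)² = (-62/(588 - 225) + 292)² = (-62/363 + 292)² = (105934/363)² = 11222012356/131769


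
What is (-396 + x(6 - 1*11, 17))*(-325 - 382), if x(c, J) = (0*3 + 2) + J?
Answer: 266539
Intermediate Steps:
x(c, J) = 2 + J (x(c, J) = (0 + 2) + J = 2 + J)
(-396 + x(6 - 1*11, 17))*(-325 - 382) = (-396 + (2 + 17))*(-325 - 382) = (-396 + 19)*(-707) = -377*(-707) = 266539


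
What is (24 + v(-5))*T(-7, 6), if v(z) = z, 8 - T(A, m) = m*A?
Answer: 950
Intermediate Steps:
T(A, m) = 8 - A*m (T(A, m) = 8 - m*A = 8 - A*m)
(24 + v(-5))*T(-7, 6) = (24 - 5)*(8 - 1*(-7)*6) = 19*(8 + 42) = 19*50 = 950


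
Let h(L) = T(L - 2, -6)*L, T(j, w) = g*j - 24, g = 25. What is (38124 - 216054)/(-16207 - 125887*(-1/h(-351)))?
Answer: 276325201035/25169399953 ≈ 10.979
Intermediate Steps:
T(j, w) = -24 + 25*j (T(j, w) = 25*j - 24 = -24 + 25*j)
h(L) = L*(-74 + 25*L) (h(L) = (-24 + 25*(L - 2))*L = (-24 + 25*(-2 + L))*L = (-24 + (-50 + 25*L))*L = (-74 + 25*L)*L = L*(-74 + 25*L))
(38124 - 216054)/(-16207 - 125887*(-1/h(-351))) = (38124 - 216054)/(-16207 - 125887*1/(351*(-74 + 25*(-351)))) = -177930/(-16207 - 125887*1/(351*(-74 - 8775))) = -177930/(-16207 - 125887/((-(-351)*(-8849)))) = -177930/(-16207 - 125887/((-1*3105999))) = -177930/(-16207 - 125887/(-3105999)) = -177930/(-16207 - 125887*(-1/3105999)) = -177930/(-16207 + 125887/3105999) = -177930/(-50338799906/3105999) = -177930*(-3105999/50338799906) = 276325201035/25169399953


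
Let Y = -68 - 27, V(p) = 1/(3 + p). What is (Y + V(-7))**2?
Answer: 145161/16 ≈ 9072.6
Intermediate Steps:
Y = -95
(Y + V(-7))**2 = (-95 + 1/(3 - 7))**2 = (-95 + 1/(-4))**2 = (-95 - 1/4)**2 = (-381/4)**2 = 145161/16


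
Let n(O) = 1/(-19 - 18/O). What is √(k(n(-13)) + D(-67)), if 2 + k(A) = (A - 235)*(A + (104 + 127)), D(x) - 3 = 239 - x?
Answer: 3*I*√314516469/229 ≈ 232.33*I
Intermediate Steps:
D(x) = 242 - x (D(x) = 3 + (239 - x) = 242 - x)
k(A) = -2 + (-235 + A)*(231 + A) (k(A) = -2 + (A - 235)*(A + (104 + 127)) = -2 + (-235 + A)*(A + 231) = -2 + (-235 + A)*(231 + A))
√(k(n(-13)) + D(-67)) = √((-54287 + (-1*(-13)/(18 + 19*(-13)))² - (-4)*(-13)/(18 + 19*(-13))) + (242 - 1*(-67))) = √((-54287 + (-1*(-13)/(18 - 247))² - (-4)*(-13)/(18 - 247)) + (242 + 67)) = √((-54287 + (-1*(-13)/(-229))² - (-4)*(-13)/(-229)) + 309) = √((-54287 + (-1*(-13)*(-1/229))² - (-4)*(-13)*(-1)/229) + 309) = √((-54287 + (-13/229)² - 4*(-13/229)) + 309) = √((-54287 + 169/52441 + 52/229) + 309) = √(-2846852490/52441 + 309) = √(-2830648221/52441) = 3*I*√314516469/229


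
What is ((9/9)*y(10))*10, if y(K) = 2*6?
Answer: 120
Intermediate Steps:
y(K) = 12
((9/9)*y(10))*10 = ((9/9)*12)*10 = ((9*(1/9))*12)*10 = (1*12)*10 = 12*10 = 120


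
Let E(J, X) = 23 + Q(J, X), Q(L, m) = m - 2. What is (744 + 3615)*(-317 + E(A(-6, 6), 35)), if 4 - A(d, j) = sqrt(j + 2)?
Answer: -1137699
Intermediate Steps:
A(d, j) = 4 - sqrt(2 + j) (A(d, j) = 4 - sqrt(j + 2) = 4 - sqrt(2 + j))
Q(L, m) = -2 + m
E(J, X) = 21 + X (E(J, X) = 23 + (-2 + X) = 21 + X)
(744 + 3615)*(-317 + E(A(-6, 6), 35)) = (744 + 3615)*(-317 + (21 + 35)) = 4359*(-317 + 56) = 4359*(-261) = -1137699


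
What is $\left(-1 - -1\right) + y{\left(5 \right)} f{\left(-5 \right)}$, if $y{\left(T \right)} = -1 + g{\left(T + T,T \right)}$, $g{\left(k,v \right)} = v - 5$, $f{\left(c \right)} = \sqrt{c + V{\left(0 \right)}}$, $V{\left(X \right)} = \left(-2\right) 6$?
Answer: $- i \sqrt{17} \approx - 4.1231 i$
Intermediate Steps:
$V{\left(X \right)} = -12$
$f{\left(c \right)} = \sqrt{-12 + c}$ ($f{\left(c \right)} = \sqrt{c - 12} = \sqrt{-12 + c}$)
$g{\left(k,v \right)} = -5 + v$
$y{\left(T \right)} = -6 + T$ ($y{\left(T \right)} = -1 + \left(-5 + T\right) = -6 + T$)
$\left(-1 - -1\right) + y{\left(5 \right)} f{\left(-5 \right)} = \left(-1 - -1\right) + \left(-6 + 5\right) \sqrt{-12 - 5} = \left(-1 + 1\right) - \sqrt{-17} = 0 - i \sqrt{17} = - i \sqrt{17}$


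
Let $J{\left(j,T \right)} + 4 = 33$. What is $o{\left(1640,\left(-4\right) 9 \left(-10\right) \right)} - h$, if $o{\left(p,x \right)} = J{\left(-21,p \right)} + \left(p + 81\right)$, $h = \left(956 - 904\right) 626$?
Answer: $-30802$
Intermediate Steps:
$h = 32552$ ($h = 52 \cdot 626 = 32552$)
$J{\left(j,T \right)} = 29$ ($J{\left(j,T \right)} = -4 + 33 = 29$)
$o{\left(p,x \right)} = 110 + p$ ($o{\left(p,x \right)} = 29 + \left(p + 81\right) = 29 + \left(81 + p\right) = 110 + p$)
$o{\left(1640,\left(-4\right) 9 \left(-10\right) \right)} - h = \left(110 + 1640\right) - 32552 = 1750 - 32552 = -30802$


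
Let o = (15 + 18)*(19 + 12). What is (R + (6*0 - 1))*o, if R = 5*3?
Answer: 14322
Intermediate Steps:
o = 1023 (o = 33*31 = 1023)
R = 15
(R + (6*0 - 1))*o = (15 + (6*0 - 1))*1023 = (15 + (0 - 1))*1023 = (15 - 1)*1023 = 14*1023 = 14322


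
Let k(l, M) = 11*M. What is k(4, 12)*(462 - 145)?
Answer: 41844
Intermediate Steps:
k(4, 12)*(462 - 145) = (11*12)*(462 - 145) = 132*317 = 41844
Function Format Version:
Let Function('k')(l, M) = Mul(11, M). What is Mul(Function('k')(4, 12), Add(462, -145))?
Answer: 41844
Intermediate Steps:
Mul(Function('k')(4, 12), Add(462, -145)) = Mul(Mul(11, 12), Add(462, -145)) = Mul(132, 317) = 41844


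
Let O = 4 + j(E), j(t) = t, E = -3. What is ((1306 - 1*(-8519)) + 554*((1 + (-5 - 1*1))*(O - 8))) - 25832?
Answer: 3383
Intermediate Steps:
O = 1 (O = 4 - 3 = 1)
((1306 - 1*(-8519)) + 554*((1 + (-5 - 1*1))*(O - 8))) - 25832 = ((1306 - 1*(-8519)) + 554*((1 + (-5 - 1*1))*(1 - 8))) - 25832 = ((1306 + 8519) + 554*((1 + (-5 - 1))*(-7))) - 25832 = (9825 + 554*((1 - 6)*(-7))) - 25832 = (9825 + 554*(-5*(-7))) - 25832 = (9825 + 554*35) - 25832 = (9825 + 19390) - 25832 = 29215 - 25832 = 3383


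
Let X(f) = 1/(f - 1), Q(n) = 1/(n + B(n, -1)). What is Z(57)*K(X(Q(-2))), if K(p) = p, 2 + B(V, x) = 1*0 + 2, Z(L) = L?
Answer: -38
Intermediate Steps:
B(V, x) = 0 (B(V, x) = -2 + (1*0 + 2) = -2 + (0 + 2) = -2 + 2 = 0)
Q(n) = 1/n (Q(n) = 1/(n + 0) = 1/n)
X(f) = 1/(-1 + f)
Z(57)*K(X(Q(-2))) = 57/(-1 + 1/(-2)) = 57/(-1 - ½) = 57/(-3/2) = 57*(-⅔) = -38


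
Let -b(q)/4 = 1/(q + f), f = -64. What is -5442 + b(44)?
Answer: -27209/5 ≈ -5441.8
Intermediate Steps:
b(q) = -4/(-64 + q) (b(q) = -4/(q - 64) = -4/(-64 + q))
-5442 + b(44) = -5442 - 4/(-64 + 44) = -5442 - 4/(-20) = -5442 - 4*(-1/20) = -5442 + ⅕ = -27209/5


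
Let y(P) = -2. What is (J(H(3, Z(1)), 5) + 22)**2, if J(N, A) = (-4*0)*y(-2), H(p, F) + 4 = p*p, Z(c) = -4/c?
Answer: 484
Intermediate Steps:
H(p, F) = -4 + p**2 (H(p, F) = -4 + p*p = -4 + p**2)
J(N, A) = 0 (J(N, A) = -4*0*(-2) = 0*(-2) = 0)
(J(H(3, Z(1)), 5) + 22)**2 = (0 + 22)**2 = 22**2 = 484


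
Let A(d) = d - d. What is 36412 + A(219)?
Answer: 36412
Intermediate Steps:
A(d) = 0
36412 + A(219) = 36412 + 0 = 36412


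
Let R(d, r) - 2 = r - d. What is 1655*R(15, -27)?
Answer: -66200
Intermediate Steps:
R(d, r) = 2 + r - d (R(d, r) = 2 + (r - d) = 2 + r - d)
1655*R(15, -27) = 1655*(2 - 27 - 1*15) = 1655*(2 - 27 - 15) = 1655*(-40) = -66200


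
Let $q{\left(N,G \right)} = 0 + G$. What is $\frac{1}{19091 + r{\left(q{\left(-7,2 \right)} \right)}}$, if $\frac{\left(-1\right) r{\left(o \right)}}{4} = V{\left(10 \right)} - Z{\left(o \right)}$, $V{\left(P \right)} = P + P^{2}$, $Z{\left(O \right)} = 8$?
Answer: $\frac{1}{18683} \approx 5.3525 \cdot 10^{-5}$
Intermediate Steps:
$q{\left(N,G \right)} = G$
$r{\left(o \right)} = -408$ ($r{\left(o \right)} = - 4 \left(10 \left(1 + 10\right) - 8\right) = - 4 \left(10 \cdot 11 - 8\right) = - 4 \left(110 - 8\right) = \left(-4\right) 102 = -408$)
$\frac{1}{19091 + r{\left(q{\left(-7,2 \right)} \right)}} = \frac{1}{19091 - 408} = \frac{1}{18683}$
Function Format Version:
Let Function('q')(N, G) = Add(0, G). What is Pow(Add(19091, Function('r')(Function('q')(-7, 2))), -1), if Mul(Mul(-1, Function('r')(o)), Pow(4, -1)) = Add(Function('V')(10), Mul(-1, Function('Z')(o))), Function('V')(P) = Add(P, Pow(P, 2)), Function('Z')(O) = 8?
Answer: Rational(1, 18683) ≈ 5.3525e-5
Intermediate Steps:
Function('q')(N, G) = G
Function('r')(o) = -408 (Function('r')(o) = Mul(-4, Add(Mul(10, Add(1, 10)), Mul(-1, 8))) = Mul(-4, Add(Mul(10, 11), -8)) = Mul(-4, Add(110, -8)) = Mul(-4, 102) = -408)
Pow(Add(19091, Function('r')(Function('q')(-7, 2))), -1) = Pow(Add(19091, -408), -1) = Pow(18683, -1) = Rational(1, 18683)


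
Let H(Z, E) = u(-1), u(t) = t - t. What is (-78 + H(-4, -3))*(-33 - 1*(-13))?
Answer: 1560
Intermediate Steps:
u(t) = 0
H(Z, E) = 0
(-78 + H(-4, -3))*(-33 - 1*(-13)) = (-78 + 0)*(-33 - 1*(-13)) = -78*(-33 + 13) = -78*(-20) = 1560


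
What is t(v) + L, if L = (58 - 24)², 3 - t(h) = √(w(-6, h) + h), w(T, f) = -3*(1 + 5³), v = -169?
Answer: 1159 - I*√547 ≈ 1159.0 - 23.388*I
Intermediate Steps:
w(T, f) = -378 (w(T, f) = -3*(1 + 125) = -3*126 = -378)
t(h) = 3 - √(-378 + h)
L = 1156 (L = 34² = 1156)
t(v) + L = (3 - √(-378 - 169)) + 1156 = (3 - √(-547)) + 1156 = (3 - I*√547) + 1156 = 1159 - I*√547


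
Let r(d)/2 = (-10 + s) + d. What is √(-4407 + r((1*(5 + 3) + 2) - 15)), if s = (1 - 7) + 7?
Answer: I*√4435 ≈ 66.596*I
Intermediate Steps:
s = 1 (s = -6 + 7 = 1)
r(d) = -18 + 2*d (r(d) = 2*((-10 + 1) + d) = 2*(-9 + d) = -18 + 2*d)
√(-4407 + r((1*(5 + 3) + 2) - 15)) = √(-4407 + (-18 + 2*((1*(5 + 3) + 2) - 15))) = √(-4407 + (-18 + 2*((1*8 + 2) - 15))) = √(-4407 + (-18 + 2*((8 + 2) - 15))) = √(-4407 + (-18 + 2*(10 - 15))) = √(-4407 + (-18 + 2*(-5))) = √(-4407 + (-18 - 10)) = √(-4407 - 28) = √(-4435) = I*√4435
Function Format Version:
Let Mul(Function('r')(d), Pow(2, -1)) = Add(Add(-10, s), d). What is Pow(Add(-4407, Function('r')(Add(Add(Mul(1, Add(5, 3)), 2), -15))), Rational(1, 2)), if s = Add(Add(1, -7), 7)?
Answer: Mul(I, Pow(4435, Rational(1, 2))) ≈ Mul(66.596, I)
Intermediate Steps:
s = 1 (s = Add(-6, 7) = 1)
Function('r')(d) = Add(-18, Mul(2, d)) (Function('r')(d) = Mul(2, Add(Add(-10, 1), d)) = Mul(2, Add(-9, d)) = Add(-18, Mul(2, d)))
Pow(Add(-4407, Function('r')(Add(Add(Mul(1, Add(5, 3)), 2), -15))), Rational(1, 2)) = Pow(Add(-4407, Add(-18, Mul(2, Add(Add(Mul(1, Add(5, 3)), 2), -15)))), Rational(1, 2)) = Pow(Add(-4407, Add(-18, Mul(2, Add(Add(Mul(1, 8), 2), -15)))), Rational(1, 2)) = Pow(Add(-4407, Add(-18, Mul(2, Add(Add(8, 2), -15)))), Rational(1, 2)) = Pow(Add(-4407, Add(-18, Mul(2, Add(10, -15)))), Rational(1, 2)) = Pow(Add(-4407, Add(-18, Mul(2, -5))), Rational(1, 2)) = Pow(Add(-4407, Add(-18, -10)), Rational(1, 2)) = Pow(Add(-4407, -28), Rational(1, 2)) = Pow(-4435, Rational(1, 2)) = Mul(I, Pow(4435, Rational(1, 2)))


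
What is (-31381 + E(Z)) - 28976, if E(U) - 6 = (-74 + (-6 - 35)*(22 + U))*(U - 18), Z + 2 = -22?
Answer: -60687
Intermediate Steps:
Z = -24 (Z = -2 - 22 = -24)
E(U) = 6 + (-976 - 41*U)*(-18 + U) (E(U) = 6 + (-74 + (-6 - 35)*(22 + U))*(U - 18) = 6 + (-74 - 41*(22 + U))*(-18 + U) = 6 + (-74 + (-902 - 41*U))*(-18 + U) = 6 + (-976 - 41*U)*(-18 + U))
(-31381 + E(Z)) - 28976 = (-31381 + (17574 - 238*(-24) - 41*(-24)²)) - 28976 = (-31381 + (17574 + 5712 - 41*576)) - 28976 = (-31381 + (17574 + 5712 - 23616)) - 28976 = (-31381 - 330) - 28976 = -31711 - 28976 = -60687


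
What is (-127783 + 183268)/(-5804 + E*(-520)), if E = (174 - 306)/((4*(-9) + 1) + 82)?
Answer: -2607795/204148 ≈ -12.774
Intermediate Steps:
E = -132/47 (E = -132/((-36 + 1) + 82) = -132/(-35 + 82) = -132/47 ≈ -2.8085)
(-127783 + 183268)/(-5804 + E*(-520)) = (-127783 + 183268)/(-5804 - 132/47*(-520)) = 55485/(-5804 + 68640/47) = 55485/(-204148/47) = 55485*(-47/204148) = -2607795/204148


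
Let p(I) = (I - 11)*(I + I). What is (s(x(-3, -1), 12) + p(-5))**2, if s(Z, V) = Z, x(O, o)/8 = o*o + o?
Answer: 25600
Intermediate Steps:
x(O, o) = 8*o + 8*o**2 (x(O, o) = 8*(o*o + o) = 8*(o**2 + o) = 8*(o + o**2) = 8*o + 8*o**2)
p(I) = 2*I*(-11 + I) (p(I) = (-11 + I)*(2*I) = 2*I*(-11 + I))
(s(x(-3, -1), 12) + p(-5))**2 = (8*(-1)*(1 - 1) + 2*(-5)*(-11 - 5))**2 = (8*(-1)*0 + 2*(-5)*(-16))**2 = (0 + 160)**2 = 160**2 = 25600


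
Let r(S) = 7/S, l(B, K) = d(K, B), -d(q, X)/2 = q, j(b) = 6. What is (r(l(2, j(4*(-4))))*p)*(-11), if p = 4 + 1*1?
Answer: 385/12 ≈ 32.083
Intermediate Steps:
d(q, X) = -2*q
l(B, K) = -2*K
p = 5 (p = 4 + 1 = 5)
(r(l(2, j(4*(-4))))*p)*(-11) = ((7/((-2*6)))*5)*(-11) = ((7/(-12))*5)*(-11) = ((7*(-1/12))*5)*(-11) = -7/12*5*(-11) = -35/12*(-11) = 385/12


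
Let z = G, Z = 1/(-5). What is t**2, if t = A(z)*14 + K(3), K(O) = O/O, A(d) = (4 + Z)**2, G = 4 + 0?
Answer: 25796241/625 ≈ 41274.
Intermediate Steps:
Z = -1/5 ≈ -0.20000
G = 4
z = 4
A(d) = 361/25 (A(d) = (4 - 1/5)**2 = (19/5)**2 = 361/25)
K(O) = 1
t = 5079/25 (t = (361/25)*14 + 1 = 5054/25 + 1 = 5079/25 ≈ 203.16)
t**2 = (5079/25)**2 = 25796241/625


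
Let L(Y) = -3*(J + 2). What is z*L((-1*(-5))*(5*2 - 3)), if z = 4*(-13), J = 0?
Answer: 312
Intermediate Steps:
L(Y) = -6 (L(Y) = -3*(0 + 2) = -3*2 = -6)
z = -52
z*L((-1*(-5))*(5*2 - 3)) = -52*(-6) = 312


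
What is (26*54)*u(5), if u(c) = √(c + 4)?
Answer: 4212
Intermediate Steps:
u(c) = √(4 + c)
(26*54)*u(5) = (26*54)*√(4 + 5) = 1404*√9 = 1404*3 = 4212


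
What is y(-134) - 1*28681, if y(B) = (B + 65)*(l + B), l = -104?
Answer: -12259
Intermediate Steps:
y(B) = (-104 + B)*(65 + B) (y(B) = (B + 65)*(-104 + B) = (65 + B)*(-104 + B) = (-104 + B)*(65 + B))
y(-134) - 1*28681 = (-6760 + (-134)**2 - 39*(-134)) - 1*28681 = (-6760 + 17956 + 5226) - 28681 = 16422 - 28681 = -12259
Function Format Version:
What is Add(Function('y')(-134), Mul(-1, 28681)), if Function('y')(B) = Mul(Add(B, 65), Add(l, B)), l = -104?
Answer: -12259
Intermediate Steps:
Function('y')(B) = Mul(Add(-104, B), Add(65, B)) (Function('y')(B) = Mul(Add(B, 65), Add(-104, B)) = Mul(Add(65, B), Add(-104, B)) = Mul(Add(-104, B), Add(65, B)))
Add(Function('y')(-134), Mul(-1, 28681)) = Add(Add(-6760, Pow(-134, 2), Mul(-39, -134)), Mul(-1, 28681)) = Add(Add(-6760, 17956, 5226), -28681) = Add(16422, -28681) = -12259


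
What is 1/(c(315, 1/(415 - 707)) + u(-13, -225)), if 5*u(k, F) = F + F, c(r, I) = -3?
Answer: -1/93 ≈ -0.010753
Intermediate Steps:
u(k, F) = 2*F/5 (u(k, F) = (F + F)/5 = (2*F)/5 = 2*F/5)
1/(c(315, 1/(415 - 707)) + u(-13, -225)) = 1/(-3 + (⅖)*(-225)) = 1/(-3 - 90) = 1/(-93) = -1/93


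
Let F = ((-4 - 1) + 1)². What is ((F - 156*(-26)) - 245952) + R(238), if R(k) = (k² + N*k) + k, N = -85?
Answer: -205228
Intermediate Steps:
F = 16 (F = (-5 + 1)² = (-4)² = 16)
R(k) = k² - 84*k (R(k) = (k² - 85*k) + k = k² - 84*k)
((F - 156*(-26)) - 245952) + R(238) = ((16 - 156*(-26)) - 245952) + 238*(-84 + 238) = ((16 + 4056) - 245952) + 238*154 = (4072 - 245952) + 36652 = -241880 + 36652 = -205228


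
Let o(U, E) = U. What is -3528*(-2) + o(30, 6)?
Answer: 7086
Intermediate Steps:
-3528*(-2) + o(30, 6) = -3528*(-2) + 30 = -441*(-16) + 30 = 7056 + 30 = 7086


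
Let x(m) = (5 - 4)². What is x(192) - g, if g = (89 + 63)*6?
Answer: -911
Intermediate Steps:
x(m) = 1 (x(m) = 1² = 1)
g = 912 (g = 152*6 = 912)
x(192) - g = 1 - 1*912 = 1 - 912 = -911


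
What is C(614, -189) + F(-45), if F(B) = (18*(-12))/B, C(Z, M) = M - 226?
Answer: -2051/5 ≈ -410.20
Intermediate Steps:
C(Z, M) = -226 + M
F(B) = -216/B
C(614, -189) + F(-45) = (-226 - 189) - 216/(-45) = -415 - 216*(-1/45) = -415 + 24/5 = -2051/5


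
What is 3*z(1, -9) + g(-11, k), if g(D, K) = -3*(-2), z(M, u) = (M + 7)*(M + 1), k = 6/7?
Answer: 54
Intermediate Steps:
k = 6/7 (k = 6*(1/7) = 6/7 ≈ 0.85714)
z(M, u) = (1 + M)*(7 + M) (z(M, u) = (7 + M)*(1 + M) = (1 + M)*(7 + M))
g(D, K) = 6
3*z(1, -9) + g(-11, k) = 3*(7 + 1**2 + 8*1) + 6 = 3*(7 + 1 + 8) + 6 = 3*16 + 6 = 48 + 6 = 54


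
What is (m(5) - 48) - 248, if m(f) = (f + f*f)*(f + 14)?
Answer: 274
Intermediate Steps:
m(f) = (14 + f)*(f + f**2) (m(f) = (f + f**2)*(14 + f) = (14 + f)*(f + f**2))
(m(5) - 48) - 248 = (5*(14 + 5**2 + 15*5) - 48) - 248 = (5*(14 + 25 + 75) - 48) - 248 = (5*114 - 48) - 248 = (570 - 48) - 248 = 522 - 248 = 274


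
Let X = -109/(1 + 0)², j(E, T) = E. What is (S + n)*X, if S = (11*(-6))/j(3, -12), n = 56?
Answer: -3706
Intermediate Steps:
S = -22 (S = (11*(-6))/3 = -66*⅓ = -22)
X = -109 (X = -109/(1²) = -109/1 = -109*1 = -109)
(S + n)*X = (-22 + 56)*(-109) = 34*(-109) = -3706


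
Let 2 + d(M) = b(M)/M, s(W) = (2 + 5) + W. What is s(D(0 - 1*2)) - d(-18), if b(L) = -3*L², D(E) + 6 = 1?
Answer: -50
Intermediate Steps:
D(E) = -5 (D(E) = -6 + 1 = -5)
s(W) = 7 + W
d(M) = -2 - 3*M (d(M) = -2 + (-3*M²)/M = -2 - 3*M)
s(D(0 - 1*2)) - d(-18) = (7 - 5) - (-2 - 3*(-18)) = 2 - (-2 + 54) = 2 - 1*52 = 2 - 52 = -50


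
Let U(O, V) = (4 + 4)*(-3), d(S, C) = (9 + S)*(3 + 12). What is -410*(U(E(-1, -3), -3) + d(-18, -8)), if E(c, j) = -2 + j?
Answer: 65190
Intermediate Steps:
d(S, C) = 135 + 15*S (d(S, C) = (9 + S)*15 = 135 + 15*S)
U(O, V) = -24 (U(O, V) = 8*(-3) = -24)
-410*(U(E(-1, -3), -3) + d(-18, -8)) = -410*(-24 + (135 + 15*(-18))) = -410*(-24 + (135 - 270)) = -410*(-24 - 135) = -410*(-159) = 65190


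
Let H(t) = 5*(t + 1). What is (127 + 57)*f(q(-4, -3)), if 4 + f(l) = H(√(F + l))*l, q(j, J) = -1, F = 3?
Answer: -1656 - 920*√2 ≈ -2957.1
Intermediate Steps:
H(t) = 5 + 5*t (H(t) = 5*(1 + t) = 5 + 5*t)
f(l) = -4 + l*(5 + 5*√(3 + l)) (f(l) = -4 + (5 + 5*√(3 + l))*l = -4 + l*(5 + 5*√(3 + l)))
(127 + 57)*f(q(-4, -3)) = (127 + 57)*(-4 + 5*(-1)*(1 + √(3 - 1))) = 184*(-4 + 5*(-1)*(1 + √2)) = 184*(-4 + (-5 - 5*√2)) = 184*(-9 - 5*√2) = -1656 - 920*√2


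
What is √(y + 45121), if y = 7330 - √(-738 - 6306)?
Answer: √(52451 - 2*I*√1761) ≈ 229.02 - 0.183*I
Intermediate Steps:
y = 7330 - 2*I*√1761 (y = 7330 - √(-7044) = 7330 - 2*I*√1761 ≈ 7330.0 - 83.929*I)
√(y + 45121) = √((7330 - 2*I*√1761) + 45121) = √(52451 - 2*I*√1761)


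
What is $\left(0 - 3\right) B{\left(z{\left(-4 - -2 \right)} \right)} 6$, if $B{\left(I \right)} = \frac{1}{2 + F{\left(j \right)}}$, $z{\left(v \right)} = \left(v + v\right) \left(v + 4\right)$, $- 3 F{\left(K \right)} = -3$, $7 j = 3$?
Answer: $-6$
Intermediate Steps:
$j = \frac{3}{7}$ ($j = \frac{1}{7} \cdot 3 = \frac{3}{7} \approx 0.42857$)
$F{\left(K \right)} = 1$ ($F{\left(K \right)} = \left(- \frac{1}{3}\right) \left(-3\right) = 1$)
$z{\left(v \right)} = 2 v \left(4 + v\right)$
$B{\left(I \right)} = \frac{1}{3}$ ($B{\left(I \right)} = \frac{1}{2 + 1} = \frac{1}{3}$)
$\left(0 - 3\right) B{\left(z{\left(-4 - -2 \right)} \right)} 6 = \left(0 - 3\right) \frac{1}{3} \cdot 6 = \left(-3\right) \frac{1}{3} \cdot 6 = \left(-1\right) 6 = -6$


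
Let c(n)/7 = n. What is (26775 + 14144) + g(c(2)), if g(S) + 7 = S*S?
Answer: 41108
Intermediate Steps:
c(n) = 7*n
g(S) = -7 + S² (g(S) = -7 + S*S = -7 + S²)
(26775 + 14144) + g(c(2)) = (26775 + 14144) + (-7 + (7*2)²) = 40919 + (-7 + 14²) = 40919 + (-7 + 196) = 40919 + 189 = 41108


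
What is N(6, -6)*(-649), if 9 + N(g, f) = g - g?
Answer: 5841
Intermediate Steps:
N(g, f) = -9 (N(g, f) = -9 + (g - g) = -9 + 0 = -9)
N(6, -6)*(-649) = -9*(-649) = 5841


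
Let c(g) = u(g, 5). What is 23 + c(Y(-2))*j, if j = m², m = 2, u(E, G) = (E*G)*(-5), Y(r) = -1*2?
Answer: 223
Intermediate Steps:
Y(r) = -2
u(E, G) = -5*E*G
c(g) = -25*g (c(g) = -5*g*5 = -25*g)
j = 4 (j = 2² = 4)
23 + c(Y(-2))*j = 23 - 25*(-2)*4 = 23 + 50*4 = 23 + 200 = 223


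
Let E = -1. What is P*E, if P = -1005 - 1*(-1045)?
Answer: -40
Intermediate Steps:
P = 40 (P = -1005 + 1045 = 40)
P*E = 40*(-1) = -40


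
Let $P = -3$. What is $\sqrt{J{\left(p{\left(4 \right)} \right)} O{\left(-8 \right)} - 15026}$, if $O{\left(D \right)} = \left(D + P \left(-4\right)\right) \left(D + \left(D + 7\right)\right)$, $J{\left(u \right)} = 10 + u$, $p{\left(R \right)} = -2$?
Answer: $i \sqrt{15314} \approx 123.75 i$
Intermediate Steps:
$O{\left(D \right)} = \left(7 + 2 D\right) \left(12 + D\right)$ ($O{\left(D \right)} = \left(D - -12\right) \left(D + \left(D + 7\right)\right) = \left(D + 12\right) \left(D + \left(7 + D\right)\right) = \left(12 + D\right) \left(7 + 2 D\right) = \left(7 + 2 D\right) \left(12 + D\right)$)
$\sqrt{J{\left(p{\left(4 \right)} \right)} O{\left(-8 \right)} - 15026} = \sqrt{\left(10 - 2\right) \left(84 + 2 \left(-8\right)^{2} + 31 \left(-8\right)\right) - 15026} = \sqrt{8 \left(84 + 2 \cdot 64 - 248\right) - 15026} = \sqrt{8 \left(84 + 128 - 248\right) - 15026} = \sqrt{8 \left(-36\right) - 15026} = \sqrt{-288 - 15026} = \sqrt{-15314} = i \sqrt{15314}$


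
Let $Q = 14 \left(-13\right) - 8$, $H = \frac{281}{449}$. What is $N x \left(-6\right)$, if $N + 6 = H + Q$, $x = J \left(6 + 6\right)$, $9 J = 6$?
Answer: $\frac{4210704}{449} \approx 9378.0$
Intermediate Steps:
$J = \frac{2}{3}$ ($J = \frac{1}{9} \cdot 6 = \frac{2}{3} \approx 0.66667$)
$x = 8$ ($x = \frac{2 \left(6 + 6\right)}{3} = \frac{2}{3} \cdot 12 = 8$)
$H = \frac{281}{449}$ ($H = 281 \cdot \frac{1}{449} = \frac{281}{449} \approx 0.62584$)
$Q = -190$ ($Q = -182 - 8 = -190$)
$N = - \frac{87723}{449}$ ($N = -6 + \left(\frac{281}{449} - 190\right) = -6 - \frac{85029}{449} = - \frac{87723}{449} \approx -195.37$)
$N x \left(-6\right) = - \frac{87723 \cdot 8 \left(-6\right)}{449} = \left(- \frac{87723}{449}\right) \left(-48\right) = \frac{4210704}{449}$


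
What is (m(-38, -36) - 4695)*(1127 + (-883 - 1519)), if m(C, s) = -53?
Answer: 6053700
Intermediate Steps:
(m(-38, -36) - 4695)*(1127 + (-883 - 1519)) = (-53 - 4695)*(1127 + (-883 - 1519)) = -4748*(1127 - 2402) = -4748*(-1275) = 6053700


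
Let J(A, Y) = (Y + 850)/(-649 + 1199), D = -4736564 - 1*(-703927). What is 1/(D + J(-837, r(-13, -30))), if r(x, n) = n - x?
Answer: -550/2217949517 ≈ -2.4798e-7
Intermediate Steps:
D = -4032637 (D = -4736564 + 703927 = -4032637)
J(A, Y) = 17/11 + Y/550 (J(A, Y) = (850 + Y)/550 = (850 + Y)*(1/550) = 17/11 + Y/550)
1/(D + J(-837, r(-13, -30))) = 1/(-4032637 + (17/11 + (-30 - 1*(-13))/550)) = 1/(-4032637 + (17/11 + (-30 + 13)/550)) = 1/(-4032637 + (17/11 + (1/550)*(-17))) = 1/(-4032637 + (17/11 - 17/550)) = 1/(-4032637 + 833/550) = 1/(-2217949517/550) = -550/2217949517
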